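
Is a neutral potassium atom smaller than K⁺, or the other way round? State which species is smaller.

K⁺

Forming K⁺ removes 1 electron from K. Fewer electrons for the same nuclear charge means less shielding and a higher Z_eff on the remaining electrons, and for main-group metals the entire outer shell is lost.
A cation is smaller than its parent atom: K⁺ < K.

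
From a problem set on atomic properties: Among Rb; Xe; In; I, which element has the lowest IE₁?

IE₁ increases left→right with effective nuclear charge and decreases top→bottom as the valence shell moves farther out.
All lie in period 5, so first ionization energy increases left to right.
The lowest IE₁ among these belongs to Rb.

Rb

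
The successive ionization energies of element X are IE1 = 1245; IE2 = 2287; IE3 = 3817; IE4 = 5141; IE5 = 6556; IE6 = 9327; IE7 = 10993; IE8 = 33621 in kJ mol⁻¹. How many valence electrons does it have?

7

Look for the largest jump between consecutive ionization energies: IE8/IE7 ≈ 3.1, far larger than any earlier ratio.
That jump marks the point where a core electron is being removed. So the atom has 7 valence electrons.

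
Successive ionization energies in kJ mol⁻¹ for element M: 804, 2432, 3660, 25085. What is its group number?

Group 13

Look for the largest jump between consecutive ionization energies: IE4/IE3 ≈ 6.9, far larger than any earlier ratio.
That jump marks the point where a core electron is being removed. So the atom has 3 valence electrons.
A main-group element with 3 valence electrons is in group 13.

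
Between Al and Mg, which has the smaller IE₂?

Mg

Consider each +1 ion: Al⁺ still has 2 valence electrons; Mg⁺ still has 1 valence electron.
All are still removing valence electrons, so compare the +1 ions as you would atoms: IE_2 generally rises across a period (higher Z_eff) and falls down a group (larger shell), subject to the usual subshell exceptions.
Valence configurations: Al⁺ [Ne]3s², Mg⁺ [Ne]3s¹.
Tabulated IE_2 (kJ/mol): Al 1817, Mg 1451.
Hence IE_2: Mg < Al.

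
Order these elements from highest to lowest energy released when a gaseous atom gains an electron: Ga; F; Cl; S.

Cl, F, S, Ga

F is in period 2, group 17; S is in period 3, group 16; Cl is in period 3, group 17; Ga is in period 4, group 13.
EA tends to increase across a period and decrease down a group, though the pattern is less regular than for IE or radius.
Here both period and group differ, so the two effects have to be weighed against each other.
S > Ga: relative to Ga, both the across-period and down-group shifts push S's electron affinity up.
F > S: both effects reinforce here, so F is clearly the higher of the two.
Cl > F: this pair runs against the simple trend — see the exception note.
Note the exception: Cl has a higher electron affinity than F, contrary to the simple trend — F's small 2p subshell makes the incoming electron feel strong e⁻–e⁻ repulsion, so Cl actually releases more energy on gaining an electron.
Tabulated electron affinity (kJ/mol): F 328, S 200, Cl 349, Ga 29.
So from highest to lowest: Cl > F > S > Ga.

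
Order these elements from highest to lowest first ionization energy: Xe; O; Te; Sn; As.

O, Xe, As, Te, Sn

O is in period 2, group 16; As is in period 4, group 15; Sn is in period 5, group 14; Te is in period 5, group 16; Xe is in period 5, group 18.
Across a period the outer electron is held more tightly (higher IE₁); down a group it sits in a higher shell, more shielded, and comes off more easily.
Neither a single period nor a single group — weigh both effects.
Te > Sn: both are in period 5; the period trend gives Te the larger value.
As > Te: period and group pull opposite ways; the down-group shift dominates (947 vs 869 kJ/mol).
Xe > As: the two effects oppose for this pair; the across-period effect wins (1170 vs 947 kJ/mol).
O > Xe: the two effects oppose for this pair; the down-group effect wins (1314 vs 1170 kJ/mol).
Tabulated first ionization energy (kJ/mol): O 1314, As 947, Sn 709, Te 869, Xe 1170.
So from highest to lowest: O > Xe > As > Te > Sn.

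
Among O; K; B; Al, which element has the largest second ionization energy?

O

After 1 electron has been removed, what remains? O⁺ still has 5 valence electrons; K⁺ is the bare [Ar] core; B⁺ still has 2 valence electrons; Al⁺ still has 2 valence electrons.
Usually core removal costs more than valence removal, but here the competition is close: a tightly held n=2 valence electron can cost more to remove than an n=3 core electron, so the actual values have to decide it.
Valence configurations: O⁺ [He]2s²2p³, B⁺ [He]2s², Al⁺ [Ne]3s².
Tabulated IE_2 (kJ/mol): O 3388, K 3052, B 2427, Al 1817.
Putting it together, IE_2: Al < B < K < O.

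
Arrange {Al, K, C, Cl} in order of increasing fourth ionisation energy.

Cl, K, C, Al

After 3 electrons have been removed, what remains? Al³⁺ is the bare [Ne] core; K³⁺ is already 2 electrons into the core; C³⁺ still has 1 valence electron; Cl³⁺ still has 4 valence electrons.
Usually core removal costs more than valence removal, but here the competition is close: a tightly held n=2 valence electron can cost more to remove than an n=3 core electron, so the actual values have to decide it.
Valence configurations: C³⁺ [He]2s¹, Cl³⁺ [Ne]3s²3p².
Approximate IE_4 values (kJ/mol): Al 11577, K 5877, C 6223, Cl 5159.
Overall IE_4 order: Cl < K < C < Al.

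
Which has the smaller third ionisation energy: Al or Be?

IE_3 is the cost of taking one more electron from the +2 cation: Al²⁺ still has 1 valence electron; Be²⁺ is the bare [He] core.
Pulling an electron out of a noble-gas core costs far more than removing a remaining valence electron, so Be sits at the high end of IE_3.
The numbers (kJ/mol): Al 2745, Be 14849.
So the third ionization energies run Al < Be.

Al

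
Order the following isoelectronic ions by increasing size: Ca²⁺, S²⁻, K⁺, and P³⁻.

All of these have 18 electrons, so size is governed by nuclear charge alone: the more protons, the stronger the pull on the same electron cloud, and the smaller the ion.
Nuclear charges: Ca²⁺ (Z=20), K⁺ (Z=19), S²⁻ (Z=16), P³⁻ (Z=15).
Smallest to largest: Ca²⁺ < K⁺ < S²⁻ < P³⁻.

Ca²⁺ < K⁺ < S²⁻ < P³⁻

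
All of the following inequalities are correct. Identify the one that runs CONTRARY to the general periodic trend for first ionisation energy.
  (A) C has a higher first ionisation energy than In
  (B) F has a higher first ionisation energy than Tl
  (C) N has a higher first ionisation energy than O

(C)

The general trend: first ionisation energy increases across a period and decreases down a group.
(A) C (period 2, group 14) vs In (period 5, group 13): the stated order agrees with the simple trend.
(B) F (period 2, group 17) vs Tl (period 6, group 13): the stated order agrees with the simple trend.
(C) N (period 2, group 15) vs O (period 2, group 16): the stated order contradicts the simple trend.
The exception is (C): pairing an electron in O's 2p⁴ costs repulsion energy, so O ionizes more easily than half-filled N (2p³).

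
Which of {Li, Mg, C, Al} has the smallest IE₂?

Mg

After 1 electron has been removed, what remains? Li⁺ is the bare [He] core; Mg⁺ still has 1 valence electron; C⁺ still has 3 valence electrons; Al⁺ still has 2 valence electrons.
Breaking into a closed-shell core is much more expensive than removing a leftover valence electron — Li has the largest IE_2 here.
Valence configurations: Mg⁺ [Ne]3s¹, C⁺ [He]2s²2p¹, Al⁺ [Ne]3s².
Tabulated IE_2 (kJ/mol): Li 7298, Mg 1451, C 2353, Al 1817.
Overall IE_2 order: Mg < Al < C < Li.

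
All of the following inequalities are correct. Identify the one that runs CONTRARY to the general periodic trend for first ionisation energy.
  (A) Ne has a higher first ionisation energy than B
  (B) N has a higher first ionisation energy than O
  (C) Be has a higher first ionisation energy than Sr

The general trend: first ionisation energy increases across a period and decreases down a group.
(A) Ne (period 2, group 18) vs B (period 2, group 13): the stated order agrees with the simple trend.
(B) N (period 2, group 15) vs O (period 2, group 16): the stated order contradicts the simple trend.
(C) Be (period 2, group 2) vs Sr (period 5, group 2): the stated order agrees with the simple trend.
The exception is (B): pairing an electron in O's 2p⁴ costs repulsion energy, so O ionizes more easily than half-filled N (2p³).

(B)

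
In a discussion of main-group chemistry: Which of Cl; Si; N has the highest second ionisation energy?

After 1 electron has been removed, what remains? Cl⁺ still has 6 valence electrons; Si⁺ still has 3 valence electrons; N⁺ still has 4 valence electrons.
All are still removing valence electrons, so compare the +1 ions as you would atoms: IE_2 generally rises across a period (higher Z_eff) and falls down a group (larger shell), subject to the usual subshell exceptions.
Valence configurations: Cl⁺ [Ne]3s²3p⁴, Si⁺ [Ne]3s²3p¹, N⁺ [He]2s²2p².
Approximate IE_2 values (kJ/mol): Cl 2298, Si 1577, N 2856.
Putting it together, IE_2: Si < Cl < N.

N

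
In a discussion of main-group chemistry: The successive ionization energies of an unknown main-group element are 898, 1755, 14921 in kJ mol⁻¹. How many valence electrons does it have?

2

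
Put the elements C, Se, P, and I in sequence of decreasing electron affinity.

C is in period 2, group 14; P is in period 3, group 15; Se is in period 4, group 16; I is in period 5, group 17.
Adding an electron releases more energy for atoms nearer the top right (short of the noble gases).
These sit on a diagonal, where the across-period and down-group effects partly cancel.
C > P: the two effects oppose for this pair; the down-group effect wins (122 vs 72 kJ/mol).
Se > C: the two effects oppose for this pair; the across-period effect wins (195 vs 122 kJ/mol).
I > Se: the two effects oppose for this pair; the across-period effect wins (295 vs 195 kJ/mol).
For reference (kJ/mol): C 122, P 72, Se 195, I 295.
So from highest to lowest: I > Se > C > P.

I > Se > C > P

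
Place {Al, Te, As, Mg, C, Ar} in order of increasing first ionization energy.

Al < Mg < Te < As < C < Ar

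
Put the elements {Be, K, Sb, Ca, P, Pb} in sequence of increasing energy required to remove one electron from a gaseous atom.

K < Ca < Pb < Sb < Be < P

Be is in period 2, group 2; P is in period 3, group 15; K is in period 4, group 1; Ca is in period 4, group 2; Sb is in period 5, group 15; Pb is in period 6, group 14.
First ionization energy rises across a period (greater Z_eff holds electrons more tightly) and falls down a group (valence electrons are farther from the nucleus).
Neither a single period nor a single group — weigh both effects.
Ca > K: Ca lies to the right of K in period 4, so the across-period effect alone puts Ca higher.
Pb > Ca: the two effects oppose for this pair; the across-period effect wins (716 vs 590 kJ/mol).
Sb > Pb: both effects reinforce here, so Sb is clearly the higher of the two.
Be > Sb: the two effects oppose for this pair; the down-group effect wins (900 vs 831 kJ/mol).
P > Be: the two effects oppose for this pair; the across-period effect wins (1012 vs 900 kJ/mol).
For reference (kJ/mol): Be 900, P 1012, K 419, Ca 590, Sb 831, Pb 716.
So from lowest to highest: K < Ca < Pb < Sb < Be < P.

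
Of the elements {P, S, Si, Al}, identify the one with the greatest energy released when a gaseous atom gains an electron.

S

Al is in period 3, group 13; Si is in period 3, group 14; P is in period 3, group 15; S is in period 3, group 16.
Adding an electron releases more energy for atoms nearer the top right (short of the noble gases).
All lie in period 3; the across-period trend (electron affinity increases left to right) applies, with the exception below.
Note the exception: Si has a higher electron affinity than P, contrary to the simple trend — adding an electron to P's half-filled 3p³ is unfavourable, so Si (3p²) has the more exothermic EA.
Approximate values (kJ/mol): Al 42, Si 134, P 72, S 200.
The greatest energy released when a gaseous atom gains an electron among these belongs to S.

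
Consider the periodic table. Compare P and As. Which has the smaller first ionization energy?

P is in period 3, group 15; As is in period 4, group 15.
IE₁ increases left→right with effective nuclear charge and decreases top→bottom as the valence shell moves farther out.
All are in group 15, so first ionization energy increases up the group.
So As has the smaller first ionization energy (As < P).

As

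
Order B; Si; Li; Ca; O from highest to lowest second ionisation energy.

Li > O > B > Si > Ca

IE_2 is the cost of taking one more electron from the +1 cation: B⁺ still has 2 valence electrons; Si⁺ still has 3 valence electrons; Li⁺ is the bare [He] core; Ca⁺ still has 1 valence electron; O⁺ still has 5 valence electrons.
Breaking into a closed-shell core is much more expensive than removing a leftover valence electron — Li has the largest IE_2 here.
Valence configurations: B⁺ [He]2s², Si⁺ [Ne]3s²3p¹, Ca⁺ [Ar]4s¹, O⁺ [He]2s²2p³.
The numbers (kJ/mol): B 2427, Si 1577, Li 7298, Ca 1145, O 3388.
Putting it together, IE_2: Ca < Si < B < O < Li.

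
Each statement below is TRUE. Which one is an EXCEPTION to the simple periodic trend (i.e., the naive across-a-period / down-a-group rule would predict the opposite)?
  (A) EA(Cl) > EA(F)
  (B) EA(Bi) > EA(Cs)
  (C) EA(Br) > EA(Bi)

(A)

The general trend: electron affinity increases across a period and decreases down a group.
(A) Cl (period 3, group 17) vs F (period 2, group 17): the stated order contradicts the simple trend.
(B) Bi (period 6, group 15) vs Cs (period 6, group 1): the stated order agrees with the simple trend.
(C) Br (period 4, group 17) vs Bi (period 6, group 15): the stated order agrees with the simple trend.
The exception is (A): F's small 2p subshell makes the incoming electron feel strong e⁻–e⁻ repulsion, so Cl actually releases more energy on gaining an electron.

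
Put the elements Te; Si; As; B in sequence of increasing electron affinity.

B is in period 2, group 13; Si is in period 3, group 14; As is in period 4, group 15; Te is in period 5, group 16.
Adding an electron releases more energy for atoms nearer the top right (short of the noble gases).
These sit on a diagonal, where the across-period and down-group effects partly cancel.
As > B: the two effects oppose for this pair; the across-period effect wins (78 vs 27 kJ/mol).
Si > As: the two effects oppose for this pair; the down-group effect wins (134 vs 78 kJ/mol).
Te > Si: the two effects oppose for this pair; the across-period effect wins (190 vs 134 kJ/mol).
For reference (kJ/mol): B 27, Si 134, As 78, Te 190.
So from lowest to highest: B < As < Si < Te.

B < As < Si < Te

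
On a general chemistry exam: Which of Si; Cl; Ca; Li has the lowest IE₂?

Ca

The second ionization energy removes an electron from the +1 ion. For each element: Si⁺ still has 3 valence electrons; Cl⁺ still has 6 valence electrons; Ca⁺ still has 1 valence electron; Li⁺ is the bare [He] core.
Pulling an electron out of a noble-gas core costs far more than removing a remaining valence electron, so Li sits at the high end of IE_2.
Valence configurations: Si⁺ [Ne]3s²3p¹, Cl⁺ [Ne]3s²3p⁴, Ca⁺ [Ar]4s¹.
Tabulated IE_2 (kJ/mol): Si 1577, Cl 2298, Ca 1145, Li 7298.
Hence IE_2: Ca < Si < Cl < Li.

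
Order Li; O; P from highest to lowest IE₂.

Consider each +1 ion: Li⁺ is the bare [He] core; O⁺ still has 5 valence electrons; P⁺ still has 4 valence electrons.
Core electrons are held far more tightly than valence electrons, so Li tops the IE_2 order.
Valence configurations: O⁺ [He]2s²2p³, P⁺ [Ne]3s²3p².
Approximate IE_2 values (kJ/mol): Li 7298, O 3388, P 1907.
Hence IE_2: P < O < Li.

Li > O > P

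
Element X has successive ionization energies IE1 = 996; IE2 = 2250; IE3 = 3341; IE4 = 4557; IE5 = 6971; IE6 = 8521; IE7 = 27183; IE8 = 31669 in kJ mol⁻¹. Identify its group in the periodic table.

Group 16

Look for the largest jump between consecutive ionization energies: IE7/IE6 ≈ 3.2, far larger than any earlier ratio.
That jump marks the point where a core electron is being removed. So the atom has 6 valence electrons.
A main-group element with 6 valence electrons is in group 16.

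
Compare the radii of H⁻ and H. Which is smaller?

H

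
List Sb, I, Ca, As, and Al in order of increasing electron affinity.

Atoms with high Z_eff and room in the valence shell (especially the halogens) have the most exothermic electron affinities.
These span different periods and groups, so the two trends combine.
Al > Ca: both effects reinforce here, so Al is clearly the higher of the two.
As > Al: period and group pull opposite ways; the across-period shift dominates (78 vs 42 kJ/mol).
Sb > As: this pair runs against the simple trend — see the exception note.
I > Sb: I lies to the right of Sb in period 5, so the across-period effect alone puts I higher.
Note the exception: Sb has a higher electron affinity than As, contrary to the simple trend — both are half-filled np³, but the pairing/repulsion penalty for the added electron shrinks as the p orbitals become larger and more diffuse down the group, and for Sb that outweighs the weaker nuclear attraction.
Tabulated electron affinity (kJ/mol): Al 42, Ca 2, As 78, Sb 103, I 295.
So from lowest to highest: Ca < Al < As < Sb < I.

Ca < Al < As < Sb < I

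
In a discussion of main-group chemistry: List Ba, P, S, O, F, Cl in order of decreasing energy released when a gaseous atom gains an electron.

Adding an electron releases more energy for atoms nearer the top right (short of the noble gases).
Here both period and group differ, so the two effects have to be weighed against each other.
P > Ba: relative to Ba, both the across-period and down-group shifts push P's electron affinity up.
O > P: relative to P, both the across-period and down-group shifts push O's electron affinity up.
S > O: this pair runs against the simple trend — see the exception note.
F > S: relative to S, both the across-period and down-group shifts push F's electron affinity up.
Cl > F: this pair runs against the simple trend — see the exception note.
Note the exception: S has a higher electron affinity than O, contrary to the simple trend — the compact 2p subshell of O repels the added electron more than S's larger 3p does.
Note the exception: Cl has a higher electron affinity than F, contrary to the simple trend — F's small 2p subshell makes the incoming electron feel strong e⁻–e⁻ repulsion, so Cl actually releases more energy on gaining an electron.
For reference (kJ/mol): O 141, F 328, P 72, S 200, Cl 349, Ba 14.
So from highest to lowest: Cl > F > S > O > P > Ba.

Cl > F > S > O > P > Ba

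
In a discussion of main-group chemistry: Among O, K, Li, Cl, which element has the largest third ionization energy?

Li

After 2 electrons have been removed, what remains? O²⁺ still has 4 valence electrons; K²⁺ is already 1 electron into the core; Li²⁺ is already 1 electron into the core; Cl²⁺ still has 5 valence electrons.
Usually core removal costs more than valence removal, but here the competition is close: a tightly held n=2 valence electron can cost more to remove than an n=3 core electron, so the actual values have to decide it.
Valence configurations: O²⁺ [He]2s²2p², Cl²⁺ [Ne]3s²3p³.
Tabulated IE_3 (kJ/mol): O 5300, K 4420, Li 11815, Cl 3822.
Putting it together, IE_3: Cl < K < O < Li.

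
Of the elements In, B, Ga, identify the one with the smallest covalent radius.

B is in period 2, group 13; Ga is in period 4, group 13; In is in period 5, group 13.
Moving right in a period, electrons are added to the same shell under a stronger nuclear pull, so atoms get smaller; moving down, a new shell is opened and atoms get larger.
All are in group 13, so atomic radius increases down the group.
The smallest covalent radius among these belongs to B.

B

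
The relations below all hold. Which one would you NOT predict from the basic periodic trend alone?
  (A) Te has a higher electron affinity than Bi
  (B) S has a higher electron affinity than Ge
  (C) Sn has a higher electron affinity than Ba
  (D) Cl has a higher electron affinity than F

(D)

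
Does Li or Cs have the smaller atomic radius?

Li

Radius decreases left→right (rising Z_eff, same n) and increases top→bottom (higher n).
All are in group 1, so atomic radius increases down the group.
So Li has the smaller atomic radius (Li < Cs).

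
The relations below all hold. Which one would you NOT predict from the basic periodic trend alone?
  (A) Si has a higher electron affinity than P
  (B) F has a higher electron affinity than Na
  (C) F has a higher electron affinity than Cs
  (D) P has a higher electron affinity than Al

(A)

The general trend: electron affinity increases across a period and decreases down a group.
(A) Si (period 3, group 14) vs P (period 3, group 15): the stated order contradicts the simple trend.
(B) F (period 2, group 17) vs Na (period 3, group 1): the stated order agrees with the simple trend.
(C) F (period 2, group 17) vs Cs (period 6, group 1): the stated order agrees with the simple trend.
(D) P (period 3, group 15) vs Al (period 3, group 13): the stated order agrees with the simple trend.
The exception is (A): adding an electron to P's half-filled 3p³ is unfavourable, so Si (3p²) has the more exothermic EA.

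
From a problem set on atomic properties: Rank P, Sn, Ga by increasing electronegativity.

P is in period 3, group 15; Ga is in period 4, group 13; Sn is in period 5, group 14.
Smaller atoms with higher effective nuclear charge are more electronegative.
These span different periods and groups, so the two trends combine.
Sn > Ga: period and group pull opposite ways; the across-period shift dominates (1.96 vs 1.81).
P > Sn: relative to Sn, both the across-period and down-group shifts push P's electronegativity up.
Approximate values (Pauling): P 2.19, Ga 1.81, Sn 1.96.
So from lowest to highest: Ga < Sn < P.

Ga < Sn < P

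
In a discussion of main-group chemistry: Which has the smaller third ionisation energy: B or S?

S

After 2 electrons have been removed, what remains? B²⁺ still has 1 valence electron; S²⁺ still has 4 valence electrons.
All are still removing valence electrons, so compare the +2 ions as you would atoms: IE_3 generally rises across a period (higher Z_eff) and falls down a group (larger shell), subject to the usual subshell exceptions.
Valence configurations: B²⁺ [He]2s¹, S²⁺ [Ne]3s²3p².
The numbers (kJ/mol): B 3660, S 3357.
Putting it together, IE_3: S < B.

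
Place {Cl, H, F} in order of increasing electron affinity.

H < F < Cl

H is in period 1, group 1; F is in period 2, group 17; Cl is in period 3, group 17.
Adding an electron releases more energy for atoms nearer the top right (short of the noble gases).
Neither a single period nor a single group — weigh both effects.
F > H: period and group pull opposite ways; the across-period shift dominates (328 vs 73 kJ/mol).
Cl > F: this pair runs against the simple trend — see the exception note.
Note the exception: Cl has a higher electron affinity than F, contrary to the simple trend — F's small 2p subshell makes the incoming electron feel strong e⁻–e⁻ repulsion, so Cl actually releases more energy on gaining an electron.
Tabulated electron affinity (kJ/mol): H 73, F 328, Cl 349.
So from lowest to highest: H < F < Cl.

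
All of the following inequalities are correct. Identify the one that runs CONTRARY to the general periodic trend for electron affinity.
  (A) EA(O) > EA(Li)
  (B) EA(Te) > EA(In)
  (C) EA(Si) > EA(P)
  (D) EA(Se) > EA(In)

(C)

The general trend: electron affinity increases across a period and decreases down a group.
(A) O (period 2, group 16) vs Li (period 2, group 1): the stated order agrees with the simple trend.
(B) Te (period 5, group 16) vs In (period 5, group 13): the stated order agrees with the simple trend.
(C) Si (period 3, group 14) vs P (period 3, group 15): the stated order contradicts the simple trend.
(D) Se (period 4, group 16) vs In (period 5, group 13): the stated order agrees with the simple trend.
The exception is (C): adding an electron to P's half-filled 3p³ is unfavourable, so Si (3p²) has the more exothermic EA.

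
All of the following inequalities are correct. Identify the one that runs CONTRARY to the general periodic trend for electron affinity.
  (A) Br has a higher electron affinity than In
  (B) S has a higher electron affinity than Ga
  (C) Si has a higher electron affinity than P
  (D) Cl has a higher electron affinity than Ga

(C)

The general trend: electron affinity increases across a period and decreases down a group.
(A) Br (period 4, group 17) vs In (period 5, group 13): the stated order agrees with the simple trend.
(B) S (period 3, group 16) vs Ga (period 4, group 13): the stated order agrees with the simple trend.
(C) Si (period 3, group 14) vs P (period 3, group 15): the stated order contradicts the simple trend.
(D) Cl (period 3, group 17) vs Ga (period 4, group 13): the stated order agrees with the simple trend.
The exception is (C): adding an electron to P's half-filled 3p³ is unfavourable, so Si (3p²) has the more exothermic EA.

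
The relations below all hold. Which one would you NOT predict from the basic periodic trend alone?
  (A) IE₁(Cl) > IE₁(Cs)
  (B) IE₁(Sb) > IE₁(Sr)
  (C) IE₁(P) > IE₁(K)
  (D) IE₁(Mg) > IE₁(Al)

(D)

The general trend: first ionization energy increases across a period and decreases down a group.
(A) Cl (period 3, group 17) vs Cs (period 6, group 1): the stated order agrees with the simple trend.
(B) Sb (period 5, group 15) vs Sr (period 5, group 2): the stated order agrees with the simple trend.
(C) P (period 3, group 15) vs K (period 4, group 1): the stated order agrees with the simple trend.
(D) Mg (period 3, group 2) vs Al (period 3, group 13): the stated order contradicts the simple trend.
The exception is (D): Al's single 3p electron is easier to remove than one from Mg's filled 3s².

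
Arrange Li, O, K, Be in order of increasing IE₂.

Consider each +1 ion: Li⁺ is the bare [He] core; O⁺ still has 5 valence electrons; K⁺ is the bare [Ar] core; Be⁺ still has 1 valence electron.
Usually core removal costs more than valence removal, but here the competition is close: a tightly held n=2 valence electron can cost more to remove than an n=3 core electron, so the actual values have to decide it.
Valence configurations: O⁺ [He]2s²2p³, Be⁺ [He]2s¹.
Approximate IE_2 values (kJ/mol): Li 7298, O 3388, K 3052, Be 1757.
Putting it together, IE_2: Be < K < O < Li.

Be < K < O < Li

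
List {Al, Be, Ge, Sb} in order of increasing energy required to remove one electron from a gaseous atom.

Al, Ge, Sb, Be

Be is in period 2, group 2; Al is in period 3, group 13; Ge is in period 4, group 14; Sb is in period 5, group 15.
Across a period the outer electron is held more tightly (higher IE₁); down a group it sits in a higher shell, more shielded, and comes off more easily.
These sit on a diagonal, where the across-period and down-group effects partly cancel.
Ge > Al: the two effects oppose for this pair; the across-period effect wins (762 vs 578 kJ/mol).
Sb > Ge: the two effects oppose for this pair; the across-period effect wins (831 vs 762 kJ/mol).
Be > Sb: period and group pull opposite ways; the down-group shift dominates (900 vs 831 kJ/mol).
For reference (kJ/mol): Be 900, Al 578, Ge 762, Sb 831.
So from lowest to highest: Al < Ge < Sb < Be.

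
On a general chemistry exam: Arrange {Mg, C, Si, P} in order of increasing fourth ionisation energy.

The fourth ionization energy removes an electron from the +3 ion. For each element: Mg³⁺ is already 1 electron into the core; C³⁺ still has 1 valence electron; Si³⁺ still has 1 valence electron; P³⁺ still has 2 valence electrons.
Core electrons are held far more tightly than valence electrons, so Mg tops the IE_4 order.
Valence configurations: C³⁺ [He]2s¹, Si³⁺ [Ne]3s¹, P³⁺ [Ne]3s².
Tabulated IE_4 (kJ/mol): Mg 10543, C 6223, Si 4356, P 4964.
Hence IE_4: Si < P < C < Mg.

Si, P, C, Mg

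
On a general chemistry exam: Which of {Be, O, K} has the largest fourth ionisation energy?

Be

Consider each +3 ion: Be³⁺ is already 1 electron into the core; O³⁺ still has 3 valence electrons; K³⁺ is already 2 electrons into the core.
Usually core removal costs more than valence removal, but here the competition is close: a tightly held n=2 valence electron can cost more to remove than an n=3 core electron, so the actual values have to decide it.
Tabulated IE_4 (kJ/mol): Be 21007, O 7469, K 5877.
Overall IE_4 order: K < O < Be.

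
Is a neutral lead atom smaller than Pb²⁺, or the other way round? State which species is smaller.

Pb²⁺

Forming Pb²⁺ removes 2 electrons from Pb. Fewer electrons for the same nuclear charge means less shielding and a higher Z_eff on the remaining electrons.
A cation is smaller than its parent atom: Pb²⁺ < Pb.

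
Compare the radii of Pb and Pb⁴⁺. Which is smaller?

Pb⁴⁺

Forming Pb⁴⁺ removes 4 electrons from Pb. Fewer electrons for the same nuclear charge means less shielding and a higher Z_eff on the remaining electrons.
A cation is smaller than its parent atom: Pb⁴⁺ < Pb.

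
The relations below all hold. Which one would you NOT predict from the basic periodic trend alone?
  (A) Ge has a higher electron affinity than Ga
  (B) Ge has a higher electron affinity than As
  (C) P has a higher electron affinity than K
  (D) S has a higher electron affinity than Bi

The general trend: electron affinity increases across a period and decreases down a group.
(A) Ge (period 4, group 14) vs Ga (period 4, group 13): the stated order agrees with the simple trend.
(B) Ge (period 4, group 14) vs As (period 4, group 15): the stated order contradicts the simple trend.
(C) P (period 3, group 15) vs K (period 4, group 1): the stated order agrees with the simple trend.
(D) S (period 3, group 16) vs Bi (period 6, group 15): the stated order agrees with the simple trend.
The exception is (B): adding an electron to As's half-filled 4p³ is unfavourable, so Ge (4p²) has the more exothermic EA.

(B)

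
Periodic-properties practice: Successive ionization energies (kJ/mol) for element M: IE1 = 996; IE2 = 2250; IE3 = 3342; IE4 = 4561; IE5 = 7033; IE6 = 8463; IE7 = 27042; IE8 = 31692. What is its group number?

Group 16

Look for the largest jump between consecutive ionization energies: IE7/IE6 ≈ 3.2, far larger than any earlier ratio.
That jump marks the point where a core electron is being removed. So the atom has 6 valence electrons.
A main-group element with 6 valence electrons is in group 16.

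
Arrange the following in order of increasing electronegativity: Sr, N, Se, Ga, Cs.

Atoms toward the upper right of the periodic table pull bonding electrons most strongly.
These span different periods and groups, so the two trends combine.
Sr > Cs: relative to Cs, both the across-period and down-group shifts push Sr's electronegativity up.
Ga > Sr: relative to Sr, both the across-period and down-group shifts push Ga's electronegativity up.
Se > Ga: Se lies to the right of Ga in period 4, so the across-period effect alone puts Se higher.
N > Se: period and group pull opposite ways; the down-group shift dominates (3.04 vs 2.55).
Approximate values (Pauling): N 3.04, Ga 1.81, Se 2.55, Sr 0.95, Cs 0.79.
So from lowest to highest: Cs < Sr < Ga < Se < N.

Cs < Sr < Ga < Se < N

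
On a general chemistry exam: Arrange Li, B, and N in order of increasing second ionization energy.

B < N < Li

After 1 electron has been removed, what remains? Li⁺ is the bare [He] core; B⁺ still has 2 valence electrons; N⁺ still has 4 valence electrons.
Breaking into a closed-shell core is much more expensive than removing a leftover valence electron — Li has the largest IE_2 here.
Valence configurations: B⁺ [He]2s², N⁺ [He]2s²2p².
Approximate IE_2 values (kJ/mol): Li 7298, B 2427, N 2856.
Overall IE_2 order: B < N < Li.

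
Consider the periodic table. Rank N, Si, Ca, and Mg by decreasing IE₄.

Mg, N, Ca, Si

The fourth ionization energy removes an electron from the +3 ion. For each element: N³⁺ still has 2 valence electrons; Si³⁺ still has 1 valence electron; Ca³⁺ is already 1 electron into the core; Mg³⁺ is already 1 electron into the core.
Usually core removal costs more than valence removal, but here the competition is close: a tightly held n=2 valence electron can cost more to remove than an n=3 core electron, so the actual values have to decide it.
Valence configurations: N³⁺ [He]2s², Si³⁺ [Ne]3s¹.
The numbers (kJ/mol): N 7475, Si 4356, Ca 6491, Mg 10543.
Putting it together, IE_4: Si < Ca < N < Mg.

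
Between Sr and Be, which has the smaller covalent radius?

Be is in period 2, group 2; Sr is in period 5, group 2.
Moving right in a period, electrons are added to the same shell under a stronger nuclear pull, so atoms get smaller; moving down, a new shell is opened and atoms get larger.
All are in group 2, so atomic radius increases down the group.
So Be has the smaller covalent radius (Be < Sr).

Be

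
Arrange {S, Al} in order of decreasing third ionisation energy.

IE_3 is the cost of taking one more electron from the +2 cation: S²⁺ still has 4 valence electrons; Al²⁺ still has 1 valence electron.
All are still removing valence electrons, so compare the +2 ions as you would atoms: IE_3 generally rises across a period (higher Z_eff) and falls down a group (larger shell), subject to the usual subshell exceptions.
Valence configurations: S²⁺ [Ne]3s²3p², Al²⁺ [Ne]3s¹.
Tabulated IE_3 (kJ/mol): S 3357, Al 2745.
So the third ionization energies run Al < S.

S, Al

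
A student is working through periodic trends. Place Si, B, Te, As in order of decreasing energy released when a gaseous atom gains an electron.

Te > Si > As > B

Adding an electron releases more energy for atoms nearer the top right (short of the noble gases).
A diagonal step moves right (one effect) and down (the opposite effect) at once.
As > B: period and group pull opposite ways; the across-period shift dominates (78 vs 27 kJ/mol).
Si > As: period and group pull opposite ways; the down-group shift dominates (134 vs 78 kJ/mol).
Te > Si: the two effects oppose for this pair; the across-period effect wins (190 vs 134 kJ/mol).
For reference (kJ/mol): B 27, Si 134, As 78, Te 190.
So from highest to lowest: Te > Si > As > B.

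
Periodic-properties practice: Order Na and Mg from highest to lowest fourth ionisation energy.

Mg, Na

Consider each +3 ion: Na³⁺ is already 2 electrons into the core; Mg³⁺ is already 1 electron into the core.
All of these are removing an electron from a noble-gas core or deeper; the smaller core (lower principal quantum number) is held far more tightly, and within a period the higher nuclear charge binds the same core more tightly.
Tabulated IE_4 (kJ/mol): Na 9543, Mg 10543.
So the fourth ionization energies run Na < Mg.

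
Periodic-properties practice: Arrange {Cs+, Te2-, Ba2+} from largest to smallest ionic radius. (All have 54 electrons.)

All of these have 54 electrons, so size is governed by nuclear charge alone: the more protons, the stronger the pull on the same electron cloud, and the smaller the ion.
Nuclear charges: Ba2+ (Z=56), Cs+ (Z=55), Te2- (Z=52).
Largest to smallest: Te2- > Cs+ > Ba2+.

Te2- > Cs+ > Ba2+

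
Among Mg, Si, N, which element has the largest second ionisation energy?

N

The second ionization energy removes an electron from the +1 ion. For each element: Mg⁺ still has 1 valence electron; Si⁺ still has 3 valence electrons; N⁺ still has 4 valence electrons.
All are still removing valence electrons, so compare the +1 ions as you would atoms: IE_2 generally rises across a period (higher Z_eff) and falls down a group (larger shell), subject to the usual subshell exceptions.
Valence configurations: Mg⁺ [Ne]3s¹, Si⁺ [Ne]3s²3p¹, N⁺ [He]2s²2p².
Approximate IE_2 values (kJ/mol): Mg 1451, Si 1577, N 2856.
Hence IE_2: Mg < Si < N.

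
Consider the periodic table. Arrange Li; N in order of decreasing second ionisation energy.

Li, N

The second ionization energy removes an electron from the +1 ion. For each element: Li⁺ is the bare [He] core; N⁺ still has 4 valence electrons.
Pulling an electron out of a noble-gas core costs far more than removing a remaining valence electron, so Li sits at the high end of IE_2.
Approximate IE_2 values (kJ/mol): Li 7298, N 2856.
Overall IE_2 order: N < Li.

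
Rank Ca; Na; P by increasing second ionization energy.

Ca, P, Na

The second ionization energy removes an electron from the +1 ion. For each element: Ca⁺ still has 1 valence electron; Na⁺ is the bare [Ne] core; P⁺ still has 4 valence electrons.
Core electrons are held far more tightly than valence electrons, so Na tops the IE_2 order.
Valence configurations: Ca⁺ [Ar]4s¹, P⁺ [Ne]3s²3p².
Tabulated IE_2 (kJ/mol): Ca 1145, Na 4562, P 1907.
Hence IE_2: Ca < P < Na.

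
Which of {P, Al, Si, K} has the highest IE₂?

K

Consider each +1 ion: P⁺ still has 4 valence electrons; Al⁺ still has 2 valence electrons; Si⁺ still has 3 valence electrons; K⁺ is the bare [Ar] core.
Breaking into a closed-shell core is much more expensive than removing a leftover valence electron — K has the largest IE_2 here.
Valence configurations: P⁺ [Ne]3s²3p², Al⁺ [Ne]3s², Si⁺ [Ne]3s²3p¹.
Si⁺ loses a lone 3p electron whereas Al⁺ must break into a filled 3s² pair, so IE_2(Al) > IE_2(Si) even though Si has the higher nuclear charge.
Approximate IE_2 values (kJ/mol): P 1907, Al 1817, Si 1577, K 3052.
Hence IE_2: Si < Al < P < K.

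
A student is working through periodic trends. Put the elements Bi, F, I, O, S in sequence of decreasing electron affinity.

O is in period 2, group 16; F is in period 2, group 17; S is in period 3, group 16; I is in period 5, group 17; Bi is in period 6, group 15.
Atoms with high Z_eff and room in the valence shell (especially the halogens) have the most exothermic electron affinities.
These span different periods and groups, so the two trends combine.
O > Bi: relative to Bi, both the across-period and down-group shifts push O's electron affinity up.
S > O: this pair runs against the simple trend — see the exception note.
I > S: period and group pull opposite ways; the across-period shift dominates (295 vs 200 kJ/mol).
F > I: they share group 17; the group trend gives F the larger value.
Note the exception: S has a higher electron affinity than O, contrary to the simple trend — the compact 2p subshell of O repels the added electron more than S's larger 3p does.
For reference (kJ/mol): O 141, F 328, S 200, I 295, Bi 91.
So from highest to lowest: F > I > S > O > Bi.

F, I, S, O, Bi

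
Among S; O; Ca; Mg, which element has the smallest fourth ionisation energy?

S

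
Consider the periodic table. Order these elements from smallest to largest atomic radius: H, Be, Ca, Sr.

H is in period 1, group 1; Be is in period 2, group 2; Ca is in period 4, group 2; Sr is in period 5, group 2.
Moving right in a period, electrons are added to the same shell under a stronger nuclear pull, so atoms get smaller; moving down, a new shell is opened and atoms get larger.
These span different periods and groups, so the two trends combine.
Be > H: period and group pull opposite ways; the down-group shift dominates (102 vs 32 pm).
Ca > Be: they share group 2; the group trend gives Ca the larger value.
Sr > Ca: they share group 2; the group trend gives Sr the larger value.
Tabulated atomic radius (pm): H 32, Be 102, Ca 171, Sr 185.
So from smallest to largest: H < Be < Ca < Sr.

H, Be, Ca, Sr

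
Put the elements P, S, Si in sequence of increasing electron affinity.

Si is in period 3, group 14; P is in period 3, group 15; S is in period 3, group 16.
EA tends to increase across a period and decrease down a group, though the pattern is less regular than for IE or radius.
All lie in period 3; the across-period trend (electron affinity increases left to right) applies, with the exception below.
Note the exception: Si has a higher electron affinity than P, contrary to the simple trend — adding an electron to P's half-filled 3p³ is unfavourable, so Si (3p²) has the more exothermic EA.
Approximate values (kJ/mol): Si 134, P 72, S 200.
So from lowest to highest: P < Si < S.

P < Si < S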